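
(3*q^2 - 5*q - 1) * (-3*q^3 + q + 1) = -9*q^5 + 15*q^4 + 6*q^3 - 2*q^2 - 6*q - 1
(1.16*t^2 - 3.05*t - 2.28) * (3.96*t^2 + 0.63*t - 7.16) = 4.5936*t^4 - 11.3472*t^3 - 19.2559*t^2 + 20.4016*t + 16.3248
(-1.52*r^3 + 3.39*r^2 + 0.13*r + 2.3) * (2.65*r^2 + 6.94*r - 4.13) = -4.028*r^5 - 1.5653*r^4 + 30.1487*r^3 - 7.0035*r^2 + 15.4251*r - 9.499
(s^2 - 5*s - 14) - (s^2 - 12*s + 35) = 7*s - 49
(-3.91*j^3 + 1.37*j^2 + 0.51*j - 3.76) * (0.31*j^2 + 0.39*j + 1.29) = -1.2121*j^5 - 1.1002*j^4 - 4.3515*j^3 + 0.8006*j^2 - 0.8085*j - 4.8504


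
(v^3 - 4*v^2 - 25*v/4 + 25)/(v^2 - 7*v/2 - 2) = (4*v^2 - 25)/(2*(2*v + 1))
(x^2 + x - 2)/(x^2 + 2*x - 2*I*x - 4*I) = (x - 1)/(x - 2*I)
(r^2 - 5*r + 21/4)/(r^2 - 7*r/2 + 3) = (r - 7/2)/(r - 2)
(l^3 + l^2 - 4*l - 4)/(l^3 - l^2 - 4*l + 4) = (l + 1)/(l - 1)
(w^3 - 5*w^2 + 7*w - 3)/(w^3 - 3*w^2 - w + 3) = (w - 1)/(w + 1)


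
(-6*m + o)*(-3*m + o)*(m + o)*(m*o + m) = 18*m^4*o + 18*m^4 + 9*m^3*o^2 + 9*m^3*o - 8*m^2*o^3 - 8*m^2*o^2 + m*o^4 + m*o^3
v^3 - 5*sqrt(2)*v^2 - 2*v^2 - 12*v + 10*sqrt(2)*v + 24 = (v - 2)*(v - 6*sqrt(2))*(v + sqrt(2))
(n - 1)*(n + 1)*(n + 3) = n^3 + 3*n^2 - n - 3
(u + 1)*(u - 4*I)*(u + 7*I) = u^3 + u^2 + 3*I*u^2 + 28*u + 3*I*u + 28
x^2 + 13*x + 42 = (x + 6)*(x + 7)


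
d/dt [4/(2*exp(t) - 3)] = -8*exp(t)/(2*exp(t) - 3)^2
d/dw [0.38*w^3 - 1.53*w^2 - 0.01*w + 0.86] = 1.14*w^2 - 3.06*w - 0.01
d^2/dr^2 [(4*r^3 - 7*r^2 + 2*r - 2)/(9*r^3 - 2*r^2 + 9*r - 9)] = 2*(-495*r^6 - 486*r^5 + 2565*r^4 - 3709*r^3 - 132*r^2 + 486*r - 531)/(729*r^9 - 486*r^8 + 2295*r^7 - 3167*r^6 + 3267*r^5 - 4968*r^4 + 3888*r^3 - 2673*r^2 + 2187*r - 729)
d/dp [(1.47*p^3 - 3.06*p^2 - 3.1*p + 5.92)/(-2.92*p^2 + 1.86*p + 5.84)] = (-4.2924*p^4 + 5.4684*p^3 + 11.0108*p^2 - 1.168*p - 29.1152)/(8.5264*p^4 - 10.8624*p^3 - 30.646*p^2 + 21.7248*p + 34.1056)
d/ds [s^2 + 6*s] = 2*s + 6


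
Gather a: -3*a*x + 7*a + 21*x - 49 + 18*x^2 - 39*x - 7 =a*(7 - 3*x) + 18*x^2 - 18*x - 56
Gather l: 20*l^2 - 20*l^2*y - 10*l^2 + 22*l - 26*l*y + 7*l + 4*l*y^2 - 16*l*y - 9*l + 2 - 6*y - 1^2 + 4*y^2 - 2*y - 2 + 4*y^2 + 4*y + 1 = l^2*(10 - 20*y) + l*(4*y^2 - 42*y + 20) + 8*y^2 - 4*y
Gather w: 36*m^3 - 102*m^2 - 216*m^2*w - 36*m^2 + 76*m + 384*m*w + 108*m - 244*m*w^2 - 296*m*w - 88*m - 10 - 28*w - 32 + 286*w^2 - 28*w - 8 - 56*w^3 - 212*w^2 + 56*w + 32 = 36*m^3 - 138*m^2 + 96*m - 56*w^3 + w^2*(74 - 244*m) + w*(-216*m^2 + 88*m) - 18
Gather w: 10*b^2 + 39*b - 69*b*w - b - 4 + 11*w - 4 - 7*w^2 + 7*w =10*b^2 + 38*b - 7*w^2 + w*(18 - 69*b) - 8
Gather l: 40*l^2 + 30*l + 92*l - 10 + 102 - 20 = 40*l^2 + 122*l + 72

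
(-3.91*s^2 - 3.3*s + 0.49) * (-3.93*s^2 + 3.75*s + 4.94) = 15.3663*s^4 - 1.6935*s^3 - 33.6161*s^2 - 14.4645*s + 2.4206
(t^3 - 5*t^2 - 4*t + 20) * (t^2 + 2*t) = t^5 - 3*t^4 - 14*t^3 + 12*t^2 + 40*t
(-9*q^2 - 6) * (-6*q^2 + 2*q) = 54*q^4 - 18*q^3 + 36*q^2 - 12*q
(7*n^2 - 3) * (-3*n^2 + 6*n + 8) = -21*n^4 + 42*n^3 + 65*n^2 - 18*n - 24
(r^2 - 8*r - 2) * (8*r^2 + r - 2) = 8*r^4 - 63*r^3 - 26*r^2 + 14*r + 4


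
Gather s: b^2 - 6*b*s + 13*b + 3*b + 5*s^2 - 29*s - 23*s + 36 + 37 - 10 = b^2 + 16*b + 5*s^2 + s*(-6*b - 52) + 63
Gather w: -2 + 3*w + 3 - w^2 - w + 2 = -w^2 + 2*w + 3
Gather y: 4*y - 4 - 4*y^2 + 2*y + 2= -4*y^2 + 6*y - 2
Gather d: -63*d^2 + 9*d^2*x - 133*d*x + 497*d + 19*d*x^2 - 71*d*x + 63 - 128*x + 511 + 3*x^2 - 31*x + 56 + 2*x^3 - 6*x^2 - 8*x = d^2*(9*x - 63) + d*(19*x^2 - 204*x + 497) + 2*x^3 - 3*x^2 - 167*x + 630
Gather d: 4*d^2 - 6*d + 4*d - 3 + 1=4*d^2 - 2*d - 2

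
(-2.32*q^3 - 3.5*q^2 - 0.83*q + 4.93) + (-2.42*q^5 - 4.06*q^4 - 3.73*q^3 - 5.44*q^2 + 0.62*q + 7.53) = -2.42*q^5 - 4.06*q^4 - 6.05*q^3 - 8.94*q^2 - 0.21*q + 12.46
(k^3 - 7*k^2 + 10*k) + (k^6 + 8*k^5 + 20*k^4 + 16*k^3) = k^6 + 8*k^5 + 20*k^4 + 17*k^3 - 7*k^2 + 10*k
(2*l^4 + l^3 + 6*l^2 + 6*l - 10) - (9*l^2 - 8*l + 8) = 2*l^4 + l^3 - 3*l^2 + 14*l - 18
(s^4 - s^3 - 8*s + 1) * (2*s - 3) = 2*s^5 - 5*s^4 + 3*s^3 - 16*s^2 + 26*s - 3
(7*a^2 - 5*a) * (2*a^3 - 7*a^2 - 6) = 14*a^5 - 59*a^4 + 35*a^3 - 42*a^2 + 30*a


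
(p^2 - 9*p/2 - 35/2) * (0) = 0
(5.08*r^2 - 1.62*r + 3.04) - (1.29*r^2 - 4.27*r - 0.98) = 3.79*r^2 + 2.65*r + 4.02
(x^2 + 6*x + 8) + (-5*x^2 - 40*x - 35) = -4*x^2 - 34*x - 27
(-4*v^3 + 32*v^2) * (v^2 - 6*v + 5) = -4*v^5 + 56*v^4 - 212*v^3 + 160*v^2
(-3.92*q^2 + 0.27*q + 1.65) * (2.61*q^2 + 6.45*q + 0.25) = -10.2312*q^4 - 24.5793*q^3 + 5.068*q^2 + 10.71*q + 0.4125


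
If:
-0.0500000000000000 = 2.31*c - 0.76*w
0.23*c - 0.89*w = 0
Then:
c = -0.02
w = -0.01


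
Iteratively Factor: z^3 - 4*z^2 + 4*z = (z - 2)*(z^2 - 2*z) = (z - 2)^2*(z)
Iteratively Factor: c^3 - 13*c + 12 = (c - 3)*(c^2 + 3*c - 4) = (c - 3)*(c + 4)*(c - 1)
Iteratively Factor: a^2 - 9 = (a - 3)*(a + 3)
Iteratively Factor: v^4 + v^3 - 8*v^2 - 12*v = (v - 3)*(v^3 + 4*v^2 + 4*v) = (v - 3)*(v + 2)*(v^2 + 2*v) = v*(v - 3)*(v + 2)*(v + 2)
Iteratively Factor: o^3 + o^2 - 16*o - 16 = (o + 1)*(o^2 - 16) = (o + 1)*(o + 4)*(o - 4)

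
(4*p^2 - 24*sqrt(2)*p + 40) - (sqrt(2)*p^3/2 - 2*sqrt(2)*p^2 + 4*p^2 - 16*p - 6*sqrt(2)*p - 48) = -sqrt(2)*p^3/2 + 2*sqrt(2)*p^2 - 18*sqrt(2)*p + 16*p + 88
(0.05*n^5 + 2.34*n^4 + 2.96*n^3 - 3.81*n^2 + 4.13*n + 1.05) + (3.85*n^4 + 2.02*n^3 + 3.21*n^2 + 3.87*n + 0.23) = 0.05*n^5 + 6.19*n^4 + 4.98*n^3 - 0.6*n^2 + 8.0*n + 1.28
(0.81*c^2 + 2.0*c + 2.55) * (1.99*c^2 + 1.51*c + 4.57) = 1.6119*c^4 + 5.2031*c^3 + 11.7962*c^2 + 12.9905*c + 11.6535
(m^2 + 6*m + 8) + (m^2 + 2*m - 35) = 2*m^2 + 8*m - 27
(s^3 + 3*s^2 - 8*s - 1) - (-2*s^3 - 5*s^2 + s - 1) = 3*s^3 + 8*s^2 - 9*s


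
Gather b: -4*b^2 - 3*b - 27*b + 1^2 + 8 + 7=-4*b^2 - 30*b + 16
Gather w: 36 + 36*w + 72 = 36*w + 108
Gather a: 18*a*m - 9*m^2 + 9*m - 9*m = 18*a*m - 9*m^2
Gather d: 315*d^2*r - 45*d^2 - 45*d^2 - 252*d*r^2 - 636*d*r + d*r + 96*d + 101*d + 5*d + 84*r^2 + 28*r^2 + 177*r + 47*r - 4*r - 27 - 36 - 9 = d^2*(315*r - 90) + d*(-252*r^2 - 635*r + 202) + 112*r^2 + 220*r - 72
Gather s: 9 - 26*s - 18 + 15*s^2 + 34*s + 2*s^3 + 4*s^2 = 2*s^3 + 19*s^2 + 8*s - 9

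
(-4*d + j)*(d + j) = -4*d^2 - 3*d*j + j^2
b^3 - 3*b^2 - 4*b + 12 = (b - 3)*(b - 2)*(b + 2)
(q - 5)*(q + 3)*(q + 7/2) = q^3 + 3*q^2/2 - 22*q - 105/2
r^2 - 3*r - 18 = (r - 6)*(r + 3)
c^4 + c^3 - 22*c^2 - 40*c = c*(c - 5)*(c + 2)*(c + 4)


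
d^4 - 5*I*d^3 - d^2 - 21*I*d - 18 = (d - 3*I)^2*(d - I)*(d + 2*I)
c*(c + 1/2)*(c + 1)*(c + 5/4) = c^4 + 11*c^3/4 + 19*c^2/8 + 5*c/8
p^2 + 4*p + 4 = (p + 2)^2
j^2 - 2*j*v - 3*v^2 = (j - 3*v)*(j + v)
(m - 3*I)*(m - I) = m^2 - 4*I*m - 3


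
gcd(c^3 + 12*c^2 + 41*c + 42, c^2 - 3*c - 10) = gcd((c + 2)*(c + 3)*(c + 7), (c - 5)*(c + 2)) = c + 2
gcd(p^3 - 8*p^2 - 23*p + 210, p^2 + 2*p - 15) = p + 5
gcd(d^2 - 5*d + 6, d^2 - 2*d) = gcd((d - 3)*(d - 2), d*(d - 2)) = d - 2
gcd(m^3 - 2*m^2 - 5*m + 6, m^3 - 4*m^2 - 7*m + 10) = m^2 + m - 2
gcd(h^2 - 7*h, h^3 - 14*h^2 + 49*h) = h^2 - 7*h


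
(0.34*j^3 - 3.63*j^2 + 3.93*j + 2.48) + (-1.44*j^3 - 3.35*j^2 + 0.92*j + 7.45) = -1.1*j^3 - 6.98*j^2 + 4.85*j + 9.93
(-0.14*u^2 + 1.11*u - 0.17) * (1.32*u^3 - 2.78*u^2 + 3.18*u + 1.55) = -0.1848*u^5 + 1.8544*u^4 - 3.7554*u^3 + 3.7854*u^2 + 1.1799*u - 0.2635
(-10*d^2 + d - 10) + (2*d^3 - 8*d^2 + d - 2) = 2*d^3 - 18*d^2 + 2*d - 12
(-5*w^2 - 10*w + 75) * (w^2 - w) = -5*w^4 - 5*w^3 + 85*w^2 - 75*w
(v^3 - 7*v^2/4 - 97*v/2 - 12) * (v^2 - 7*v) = v^5 - 35*v^4/4 - 145*v^3/4 + 655*v^2/2 + 84*v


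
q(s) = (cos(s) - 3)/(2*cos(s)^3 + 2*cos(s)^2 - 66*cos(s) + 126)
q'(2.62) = 0.00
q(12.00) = -0.03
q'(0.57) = 0.01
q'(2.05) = 0.00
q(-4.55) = -0.02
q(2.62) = -0.02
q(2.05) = -0.02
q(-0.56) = -0.03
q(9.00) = -0.02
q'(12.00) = -0.00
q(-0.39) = -0.03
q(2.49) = -0.02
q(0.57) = -0.03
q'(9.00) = 0.00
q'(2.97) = 0.00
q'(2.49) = 0.00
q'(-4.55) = 0.00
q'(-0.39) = -0.00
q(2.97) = -0.02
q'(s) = (cos(s) - 3)*(6*sin(s)*cos(s)^2 + 4*sin(s)*cos(s) - 66*sin(s))/(2*cos(s)^3 + 2*cos(s)^2 - 66*cos(s) + 126)^2 - sin(s)/(2*cos(s)^3 + 2*cos(s)^2 - 66*cos(s) + 126) = (cos(s) + 2)*sin(s)/((cos(s) - 3)^2*(cos(s) + 7)^2)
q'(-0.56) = -0.01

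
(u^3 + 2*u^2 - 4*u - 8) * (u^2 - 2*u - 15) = u^5 - 23*u^3 - 30*u^2 + 76*u + 120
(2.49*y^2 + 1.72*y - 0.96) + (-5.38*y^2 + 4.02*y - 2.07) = -2.89*y^2 + 5.74*y - 3.03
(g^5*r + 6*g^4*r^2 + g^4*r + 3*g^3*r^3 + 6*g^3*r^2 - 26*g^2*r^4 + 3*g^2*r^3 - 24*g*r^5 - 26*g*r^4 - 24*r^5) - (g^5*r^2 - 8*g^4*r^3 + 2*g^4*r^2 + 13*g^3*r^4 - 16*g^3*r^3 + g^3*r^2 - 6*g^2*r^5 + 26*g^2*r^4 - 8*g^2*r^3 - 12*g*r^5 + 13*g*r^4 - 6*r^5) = -g^5*r^2 + g^5*r + 8*g^4*r^3 + 4*g^4*r^2 + g^4*r - 13*g^3*r^4 + 19*g^3*r^3 + 5*g^3*r^2 + 6*g^2*r^5 - 52*g^2*r^4 + 11*g^2*r^3 - 12*g*r^5 - 39*g*r^4 - 18*r^5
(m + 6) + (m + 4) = 2*m + 10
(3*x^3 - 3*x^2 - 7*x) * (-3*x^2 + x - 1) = -9*x^5 + 12*x^4 + 15*x^3 - 4*x^2 + 7*x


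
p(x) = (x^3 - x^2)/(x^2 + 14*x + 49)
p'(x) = (-2*x - 14)*(x^3 - x^2)/(x^2 + 14*x + 49)^2 + (3*x^2 - 2*x)/(x^2 + 14*x + 49) = x*(x^2 + 21*x - 14)/(x^3 + 21*x^2 + 147*x + 343)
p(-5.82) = -165.91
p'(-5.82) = 362.54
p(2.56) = 0.11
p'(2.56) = 0.14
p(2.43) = 0.09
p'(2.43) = 0.12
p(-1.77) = -0.32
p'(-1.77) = 0.59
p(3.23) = 0.22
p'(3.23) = 0.19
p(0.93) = -0.00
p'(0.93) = 0.01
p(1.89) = 0.04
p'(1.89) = 0.08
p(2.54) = 0.11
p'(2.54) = 0.13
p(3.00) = 0.18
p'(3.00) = 0.17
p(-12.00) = -74.88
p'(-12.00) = -11.71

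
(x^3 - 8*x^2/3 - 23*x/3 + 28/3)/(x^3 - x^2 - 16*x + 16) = (x + 7/3)/(x + 4)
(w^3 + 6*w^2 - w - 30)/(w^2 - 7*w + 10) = (w^2 + 8*w + 15)/(w - 5)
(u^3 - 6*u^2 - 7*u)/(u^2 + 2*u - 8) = u*(u^2 - 6*u - 7)/(u^2 + 2*u - 8)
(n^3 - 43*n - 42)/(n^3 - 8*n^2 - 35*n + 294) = (n + 1)/(n - 7)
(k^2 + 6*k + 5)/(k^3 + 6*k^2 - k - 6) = (k + 5)/(k^2 + 5*k - 6)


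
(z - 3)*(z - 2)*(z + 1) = z^3 - 4*z^2 + z + 6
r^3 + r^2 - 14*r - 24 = (r - 4)*(r + 2)*(r + 3)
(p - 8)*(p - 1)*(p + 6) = p^3 - 3*p^2 - 46*p + 48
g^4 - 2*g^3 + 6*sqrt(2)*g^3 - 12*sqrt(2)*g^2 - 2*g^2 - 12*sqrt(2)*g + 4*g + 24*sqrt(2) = (g - 2)*(g - sqrt(2))*(g + sqrt(2))*(g + 6*sqrt(2))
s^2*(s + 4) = s^3 + 4*s^2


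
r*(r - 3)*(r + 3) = r^3 - 9*r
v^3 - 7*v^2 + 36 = (v - 6)*(v - 3)*(v + 2)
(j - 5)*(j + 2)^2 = j^3 - j^2 - 16*j - 20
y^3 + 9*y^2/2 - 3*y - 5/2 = (y - 1)*(y + 1/2)*(y + 5)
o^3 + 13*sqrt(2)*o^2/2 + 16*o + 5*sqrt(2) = (o + sqrt(2)/2)*(o + sqrt(2))*(o + 5*sqrt(2))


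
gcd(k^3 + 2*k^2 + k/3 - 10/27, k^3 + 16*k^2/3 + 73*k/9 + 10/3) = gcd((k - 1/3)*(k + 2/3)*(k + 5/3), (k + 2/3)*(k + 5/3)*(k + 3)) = k^2 + 7*k/3 + 10/9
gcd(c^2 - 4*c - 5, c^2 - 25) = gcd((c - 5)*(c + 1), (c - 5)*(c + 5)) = c - 5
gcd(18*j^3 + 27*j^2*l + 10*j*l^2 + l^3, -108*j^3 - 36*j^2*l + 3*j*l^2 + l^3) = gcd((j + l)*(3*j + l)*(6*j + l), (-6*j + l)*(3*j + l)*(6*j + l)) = 18*j^2 + 9*j*l + l^2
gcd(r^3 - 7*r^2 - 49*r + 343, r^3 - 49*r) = r^2 - 49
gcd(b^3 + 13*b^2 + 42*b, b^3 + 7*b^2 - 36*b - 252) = b^2 + 13*b + 42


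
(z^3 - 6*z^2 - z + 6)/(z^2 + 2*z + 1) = (z^2 - 7*z + 6)/(z + 1)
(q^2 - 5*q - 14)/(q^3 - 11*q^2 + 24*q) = (q^2 - 5*q - 14)/(q*(q^2 - 11*q + 24))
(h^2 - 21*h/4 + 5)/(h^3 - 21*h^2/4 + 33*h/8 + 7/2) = 2*(4*h - 5)/(8*h^2 - 10*h - 7)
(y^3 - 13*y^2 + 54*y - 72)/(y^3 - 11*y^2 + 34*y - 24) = (y - 3)/(y - 1)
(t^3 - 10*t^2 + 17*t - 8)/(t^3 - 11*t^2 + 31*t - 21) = (t^2 - 9*t + 8)/(t^2 - 10*t + 21)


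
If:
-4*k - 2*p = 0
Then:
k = -p/2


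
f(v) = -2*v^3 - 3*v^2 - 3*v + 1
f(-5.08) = 201.01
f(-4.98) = 188.55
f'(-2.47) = -24.79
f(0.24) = 0.08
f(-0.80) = 2.50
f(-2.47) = 20.25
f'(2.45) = -53.72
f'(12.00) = -939.00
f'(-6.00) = -183.00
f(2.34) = -48.07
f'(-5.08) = -127.36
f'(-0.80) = -2.04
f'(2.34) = -49.89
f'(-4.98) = -121.92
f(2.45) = -53.77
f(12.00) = -3923.00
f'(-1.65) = -9.44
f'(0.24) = -4.79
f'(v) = -6*v^2 - 6*v - 3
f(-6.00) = 343.00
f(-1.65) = 6.77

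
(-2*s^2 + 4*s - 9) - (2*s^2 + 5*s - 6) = -4*s^2 - s - 3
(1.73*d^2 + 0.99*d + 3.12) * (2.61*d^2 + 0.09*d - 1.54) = 4.5153*d^4 + 2.7396*d^3 + 5.5681*d^2 - 1.2438*d - 4.8048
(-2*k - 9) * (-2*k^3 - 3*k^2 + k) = 4*k^4 + 24*k^3 + 25*k^2 - 9*k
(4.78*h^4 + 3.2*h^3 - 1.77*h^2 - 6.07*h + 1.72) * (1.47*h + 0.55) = 7.0266*h^5 + 7.333*h^4 - 0.8419*h^3 - 9.8964*h^2 - 0.8101*h + 0.946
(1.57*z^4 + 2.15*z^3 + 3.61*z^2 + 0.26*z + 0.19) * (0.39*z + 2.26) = 0.6123*z^5 + 4.3867*z^4 + 6.2669*z^3 + 8.26*z^2 + 0.6617*z + 0.4294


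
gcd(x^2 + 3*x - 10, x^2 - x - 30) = x + 5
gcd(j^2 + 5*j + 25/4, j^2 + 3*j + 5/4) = j + 5/2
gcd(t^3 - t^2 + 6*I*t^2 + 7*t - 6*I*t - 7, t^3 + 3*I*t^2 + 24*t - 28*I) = t + 7*I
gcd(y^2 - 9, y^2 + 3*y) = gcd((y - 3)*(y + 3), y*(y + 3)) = y + 3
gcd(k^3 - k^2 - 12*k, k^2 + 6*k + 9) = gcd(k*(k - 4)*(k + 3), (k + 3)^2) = k + 3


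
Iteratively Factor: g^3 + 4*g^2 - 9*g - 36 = (g - 3)*(g^2 + 7*g + 12) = (g - 3)*(g + 4)*(g + 3)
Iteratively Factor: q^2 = (q)*(q)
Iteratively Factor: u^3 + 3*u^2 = (u + 3)*(u^2) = u*(u + 3)*(u)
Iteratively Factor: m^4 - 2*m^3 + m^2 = (m)*(m^3 - 2*m^2 + m) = m^2*(m^2 - 2*m + 1) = m^2*(m - 1)*(m - 1)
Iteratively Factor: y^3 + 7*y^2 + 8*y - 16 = (y + 4)*(y^2 + 3*y - 4) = (y - 1)*(y + 4)*(y + 4)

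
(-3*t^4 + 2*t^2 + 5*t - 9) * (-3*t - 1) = 9*t^5 + 3*t^4 - 6*t^3 - 17*t^2 + 22*t + 9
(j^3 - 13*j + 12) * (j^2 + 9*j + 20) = j^5 + 9*j^4 + 7*j^3 - 105*j^2 - 152*j + 240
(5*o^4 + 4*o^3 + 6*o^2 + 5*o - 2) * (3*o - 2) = 15*o^5 + 2*o^4 + 10*o^3 + 3*o^2 - 16*o + 4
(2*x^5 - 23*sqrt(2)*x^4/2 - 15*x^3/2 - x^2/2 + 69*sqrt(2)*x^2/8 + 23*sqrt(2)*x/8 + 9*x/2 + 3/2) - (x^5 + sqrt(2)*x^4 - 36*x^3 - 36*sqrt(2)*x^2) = x^5 - 25*sqrt(2)*x^4/2 + 57*x^3/2 - x^2/2 + 357*sqrt(2)*x^2/8 + 23*sqrt(2)*x/8 + 9*x/2 + 3/2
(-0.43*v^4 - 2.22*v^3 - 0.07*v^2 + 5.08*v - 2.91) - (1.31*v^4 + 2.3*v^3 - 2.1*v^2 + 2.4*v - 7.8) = -1.74*v^4 - 4.52*v^3 + 2.03*v^2 + 2.68*v + 4.89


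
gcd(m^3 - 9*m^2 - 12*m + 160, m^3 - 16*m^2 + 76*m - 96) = m - 8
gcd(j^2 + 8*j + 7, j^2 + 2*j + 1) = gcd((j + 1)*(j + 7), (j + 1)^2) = j + 1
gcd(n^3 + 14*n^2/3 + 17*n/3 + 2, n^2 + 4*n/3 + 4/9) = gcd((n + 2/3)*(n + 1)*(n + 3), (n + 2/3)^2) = n + 2/3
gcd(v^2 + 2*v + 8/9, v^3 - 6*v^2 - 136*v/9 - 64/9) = v^2 + 2*v + 8/9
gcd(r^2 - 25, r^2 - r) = 1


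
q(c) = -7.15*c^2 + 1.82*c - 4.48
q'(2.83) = -38.65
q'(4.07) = -56.38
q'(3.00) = -41.08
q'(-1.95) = 29.70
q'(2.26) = -30.50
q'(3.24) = -44.51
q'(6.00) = -83.98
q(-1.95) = -35.22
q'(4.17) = -57.81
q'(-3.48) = 51.58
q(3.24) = -73.64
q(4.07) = -115.51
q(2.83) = -56.59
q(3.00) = -63.37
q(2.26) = -36.89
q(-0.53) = -7.45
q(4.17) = -121.22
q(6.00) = -250.96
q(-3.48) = -97.40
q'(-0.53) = 9.40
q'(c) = 1.82 - 14.3*c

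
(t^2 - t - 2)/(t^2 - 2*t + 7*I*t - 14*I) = (t + 1)/(t + 7*I)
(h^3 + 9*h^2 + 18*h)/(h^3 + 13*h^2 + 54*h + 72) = h/(h + 4)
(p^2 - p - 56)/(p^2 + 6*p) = (p^2 - p - 56)/(p*(p + 6))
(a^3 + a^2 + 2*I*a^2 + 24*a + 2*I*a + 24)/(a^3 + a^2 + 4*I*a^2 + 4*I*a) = (a^2 + 2*I*a + 24)/(a*(a + 4*I))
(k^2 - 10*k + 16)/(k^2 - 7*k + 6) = (k^2 - 10*k + 16)/(k^2 - 7*k + 6)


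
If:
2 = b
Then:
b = 2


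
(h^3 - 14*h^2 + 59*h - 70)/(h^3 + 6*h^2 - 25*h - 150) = (h^2 - 9*h + 14)/(h^2 + 11*h + 30)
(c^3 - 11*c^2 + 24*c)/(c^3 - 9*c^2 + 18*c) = (c - 8)/(c - 6)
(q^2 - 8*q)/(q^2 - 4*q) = (q - 8)/(q - 4)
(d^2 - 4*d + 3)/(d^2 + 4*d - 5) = (d - 3)/(d + 5)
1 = 1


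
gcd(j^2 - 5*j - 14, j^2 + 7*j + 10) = j + 2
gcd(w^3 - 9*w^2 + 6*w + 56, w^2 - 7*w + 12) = w - 4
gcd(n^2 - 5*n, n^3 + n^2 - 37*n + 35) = n - 5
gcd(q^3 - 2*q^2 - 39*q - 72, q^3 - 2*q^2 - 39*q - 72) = q^3 - 2*q^2 - 39*q - 72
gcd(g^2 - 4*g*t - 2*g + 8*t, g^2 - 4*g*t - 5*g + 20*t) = -g + 4*t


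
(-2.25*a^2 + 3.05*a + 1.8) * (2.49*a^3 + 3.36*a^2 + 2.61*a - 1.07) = -5.6025*a^5 + 0.0345000000000004*a^4 + 8.8575*a^3 + 16.416*a^2 + 1.4345*a - 1.926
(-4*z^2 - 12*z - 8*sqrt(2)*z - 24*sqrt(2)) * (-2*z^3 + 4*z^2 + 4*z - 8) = 8*z^5 + 8*z^4 + 16*sqrt(2)*z^4 - 64*z^3 + 16*sqrt(2)*z^3 - 128*sqrt(2)*z^2 - 16*z^2 - 32*sqrt(2)*z + 96*z + 192*sqrt(2)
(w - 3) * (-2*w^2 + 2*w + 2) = -2*w^3 + 8*w^2 - 4*w - 6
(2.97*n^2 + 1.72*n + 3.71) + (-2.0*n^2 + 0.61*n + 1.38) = 0.97*n^2 + 2.33*n + 5.09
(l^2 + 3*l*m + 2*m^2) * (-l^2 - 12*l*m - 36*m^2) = -l^4 - 15*l^3*m - 74*l^2*m^2 - 132*l*m^3 - 72*m^4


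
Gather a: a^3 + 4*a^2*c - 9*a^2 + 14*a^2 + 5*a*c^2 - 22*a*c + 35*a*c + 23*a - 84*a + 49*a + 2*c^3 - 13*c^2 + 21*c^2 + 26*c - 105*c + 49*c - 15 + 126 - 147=a^3 + a^2*(4*c + 5) + a*(5*c^2 + 13*c - 12) + 2*c^3 + 8*c^2 - 30*c - 36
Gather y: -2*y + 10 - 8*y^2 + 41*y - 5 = -8*y^2 + 39*y + 5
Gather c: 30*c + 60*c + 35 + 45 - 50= 90*c + 30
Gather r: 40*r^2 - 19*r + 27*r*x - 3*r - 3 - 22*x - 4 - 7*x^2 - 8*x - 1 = 40*r^2 + r*(27*x - 22) - 7*x^2 - 30*x - 8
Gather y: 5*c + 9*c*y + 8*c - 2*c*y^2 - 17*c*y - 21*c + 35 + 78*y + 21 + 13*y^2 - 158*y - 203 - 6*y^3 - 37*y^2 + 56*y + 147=-8*c - 6*y^3 + y^2*(-2*c - 24) + y*(-8*c - 24)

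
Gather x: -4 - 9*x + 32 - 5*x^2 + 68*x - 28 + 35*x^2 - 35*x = 30*x^2 + 24*x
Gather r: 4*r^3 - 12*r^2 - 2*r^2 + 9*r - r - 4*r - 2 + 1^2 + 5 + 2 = 4*r^3 - 14*r^2 + 4*r + 6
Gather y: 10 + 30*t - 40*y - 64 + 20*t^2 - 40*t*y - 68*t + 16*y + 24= 20*t^2 - 38*t + y*(-40*t - 24) - 30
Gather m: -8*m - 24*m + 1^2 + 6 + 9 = 16 - 32*m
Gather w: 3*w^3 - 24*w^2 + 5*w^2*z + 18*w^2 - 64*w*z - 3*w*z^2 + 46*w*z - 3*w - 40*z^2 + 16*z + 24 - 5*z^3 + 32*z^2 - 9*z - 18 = 3*w^3 + w^2*(5*z - 6) + w*(-3*z^2 - 18*z - 3) - 5*z^3 - 8*z^2 + 7*z + 6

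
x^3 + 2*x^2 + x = x*(x + 1)^2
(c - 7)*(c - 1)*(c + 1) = c^3 - 7*c^2 - c + 7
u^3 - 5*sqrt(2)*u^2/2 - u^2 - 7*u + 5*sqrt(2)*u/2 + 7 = (u - 1)*(u - 7*sqrt(2)/2)*(u + sqrt(2))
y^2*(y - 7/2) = y^3 - 7*y^2/2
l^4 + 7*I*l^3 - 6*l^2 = l^2*(l + I)*(l + 6*I)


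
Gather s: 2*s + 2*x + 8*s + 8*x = 10*s + 10*x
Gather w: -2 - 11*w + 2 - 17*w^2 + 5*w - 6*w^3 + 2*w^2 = -6*w^3 - 15*w^2 - 6*w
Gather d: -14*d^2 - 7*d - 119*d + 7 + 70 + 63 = -14*d^2 - 126*d + 140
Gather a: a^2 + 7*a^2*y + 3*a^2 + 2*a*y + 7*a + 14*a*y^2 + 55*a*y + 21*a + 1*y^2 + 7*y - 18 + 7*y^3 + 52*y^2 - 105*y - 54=a^2*(7*y + 4) + a*(14*y^2 + 57*y + 28) + 7*y^3 + 53*y^2 - 98*y - 72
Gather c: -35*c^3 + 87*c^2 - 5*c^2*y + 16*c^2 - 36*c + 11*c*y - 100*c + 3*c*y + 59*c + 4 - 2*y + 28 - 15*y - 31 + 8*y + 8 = -35*c^3 + c^2*(103 - 5*y) + c*(14*y - 77) - 9*y + 9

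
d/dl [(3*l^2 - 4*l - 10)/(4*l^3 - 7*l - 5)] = (2*(2 - 3*l)*(-4*l^3 + 7*l + 5) + (12*l^2 - 7)*(-3*l^2 + 4*l + 10))/(-4*l^3 + 7*l + 5)^2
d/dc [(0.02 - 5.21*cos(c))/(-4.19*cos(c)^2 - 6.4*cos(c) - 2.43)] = (21.8299*cos(c)^2 - 0.1676*cos(c) - 12.7883)*sin(c)/(17.5561*cos(c)^4 + 53.632*cos(c)^3 + 61.3234*cos(c)^2 + 31.104*cos(c) + 5.9049)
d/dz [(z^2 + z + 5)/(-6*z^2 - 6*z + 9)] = 13*(2*z + 1)/(3*(4*z^4 + 8*z^3 - 8*z^2 - 12*z + 9))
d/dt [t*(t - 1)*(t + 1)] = 3*t^2 - 1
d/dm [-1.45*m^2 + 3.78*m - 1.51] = 3.78 - 2.9*m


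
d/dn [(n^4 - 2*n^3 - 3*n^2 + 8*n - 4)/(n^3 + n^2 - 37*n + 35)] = (n^4 + 4*n^3 - 103*n^2 + 62*n + 132)/(n^4 + 4*n^3 - 66*n^2 - 140*n + 1225)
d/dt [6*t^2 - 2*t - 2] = 12*t - 2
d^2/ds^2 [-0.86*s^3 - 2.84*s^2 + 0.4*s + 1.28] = -5.16*s - 5.68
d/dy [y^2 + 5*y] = 2*y + 5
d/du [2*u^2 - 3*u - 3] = 4*u - 3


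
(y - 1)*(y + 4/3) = y^2 + y/3 - 4/3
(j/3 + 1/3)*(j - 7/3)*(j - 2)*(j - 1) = j^4/3 - 13*j^3/9 + 11*j^2/9 + 13*j/9 - 14/9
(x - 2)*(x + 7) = x^2 + 5*x - 14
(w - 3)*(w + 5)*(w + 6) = w^3 + 8*w^2 - 3*w - 90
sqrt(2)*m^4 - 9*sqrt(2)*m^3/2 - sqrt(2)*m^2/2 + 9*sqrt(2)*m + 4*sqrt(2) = (m - 4)*(m - 2)*(m + 1/2)*(sqrt(2)*m + sqrt(2))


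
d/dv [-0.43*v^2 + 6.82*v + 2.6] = 6.82 - 0.86*v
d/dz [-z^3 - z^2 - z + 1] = -3*z^2 - 2*z - 1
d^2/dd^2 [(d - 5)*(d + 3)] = 2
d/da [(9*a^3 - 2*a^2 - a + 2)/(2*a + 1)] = (36*a^3 + 23*a^2 - 4*a - 5)/(4*a^2 + 4*a + 1)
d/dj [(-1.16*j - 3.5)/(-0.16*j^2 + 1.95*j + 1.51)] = (-0.1856*j^2 - 1.12*j + 5.0734)/(0.0256*j^4 - 0.624*j^3 + 3.3193*j^2 + 5.889*j + 2.2801)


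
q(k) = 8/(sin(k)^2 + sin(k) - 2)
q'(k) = 8*(-2*sin(k)*cos(k) - cos(k))/(sin(k)^2 + sin(k) - 2)^2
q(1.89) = -53.69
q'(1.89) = 327.85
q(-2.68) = -3.56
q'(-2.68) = 0.15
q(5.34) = -3.71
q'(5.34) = 0.63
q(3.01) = -4.32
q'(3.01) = 2.92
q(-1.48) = -3.99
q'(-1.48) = 0.18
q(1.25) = -53.18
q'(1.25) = -322.99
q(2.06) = -23.66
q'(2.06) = 90.94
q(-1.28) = -3.92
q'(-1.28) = 0.50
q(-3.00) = -3.77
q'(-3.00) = 1.26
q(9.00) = -5.64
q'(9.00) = 6.61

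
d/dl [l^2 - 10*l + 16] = 2*l - 10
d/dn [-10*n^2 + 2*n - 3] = 2 - 20*n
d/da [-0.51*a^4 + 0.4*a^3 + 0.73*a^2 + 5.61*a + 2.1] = -2.04*a^3 + 1.2*a^2 + 1.46*a + 5.61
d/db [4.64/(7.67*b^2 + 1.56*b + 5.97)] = (-71.1776*b - 7.2384)/(7.67*b^2 + 1.56*b + 5.97)^2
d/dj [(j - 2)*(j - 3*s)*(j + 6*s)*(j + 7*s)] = 4*j^3 + 30*j^2*s - 6*j^2 + 6*j*s^2 - 40*j*s - 126*s^3 - 6*s^2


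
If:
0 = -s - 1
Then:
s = -1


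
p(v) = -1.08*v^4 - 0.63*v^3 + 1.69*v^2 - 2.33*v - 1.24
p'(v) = -4.32*v^3 - 1.89*v^2 + 3.38*v - 2.33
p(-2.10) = -4.06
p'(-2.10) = 22.24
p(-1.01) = 2.36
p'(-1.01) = -3.22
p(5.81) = -1311.92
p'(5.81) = -893.74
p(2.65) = -60.53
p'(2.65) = -87.04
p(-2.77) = -32.01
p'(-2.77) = 65.62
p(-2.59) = -21.52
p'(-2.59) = 51.29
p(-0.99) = 2.30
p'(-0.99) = -3.34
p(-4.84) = -471.60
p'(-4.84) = 426.84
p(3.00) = -97.51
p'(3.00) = -125.84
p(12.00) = -23269.36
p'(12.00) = -7698.89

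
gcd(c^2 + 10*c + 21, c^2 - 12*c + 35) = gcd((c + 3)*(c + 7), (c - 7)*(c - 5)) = 1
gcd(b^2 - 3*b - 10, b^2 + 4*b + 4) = b + 2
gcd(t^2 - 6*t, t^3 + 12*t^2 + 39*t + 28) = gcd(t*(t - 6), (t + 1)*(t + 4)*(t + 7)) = 1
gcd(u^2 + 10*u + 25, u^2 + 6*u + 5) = u + 5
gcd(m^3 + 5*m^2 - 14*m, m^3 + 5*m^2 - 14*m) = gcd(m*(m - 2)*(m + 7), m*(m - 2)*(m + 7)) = m^3 + 5*m^2 - 14*m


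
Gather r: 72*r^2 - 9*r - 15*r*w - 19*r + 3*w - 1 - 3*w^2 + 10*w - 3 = 72*r^2 + r*(-15*w - 28) - 3*w^2 + 13*w - 4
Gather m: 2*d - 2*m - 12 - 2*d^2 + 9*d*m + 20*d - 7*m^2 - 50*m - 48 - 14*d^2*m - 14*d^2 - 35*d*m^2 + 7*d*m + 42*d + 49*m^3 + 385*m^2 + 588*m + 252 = -16*d^2 + 64*d + 49*m^3 + m^2*(378 - 35*d) + m*(-14*d^2 + 16*d + 536) + 192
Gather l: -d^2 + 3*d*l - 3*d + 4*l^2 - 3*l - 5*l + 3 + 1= -d^2 - 3*d + 4*l^2 + l*(3*d - 8) + 4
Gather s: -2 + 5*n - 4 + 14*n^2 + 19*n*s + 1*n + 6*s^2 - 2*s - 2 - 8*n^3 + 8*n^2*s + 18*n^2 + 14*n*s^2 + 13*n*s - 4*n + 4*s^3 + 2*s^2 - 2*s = -8*n^3 + 32*n^2 + 2*n + 4*s^3 + s^2*(14*n + 8) + s*(8*n^2 + 32*n - 4) - 8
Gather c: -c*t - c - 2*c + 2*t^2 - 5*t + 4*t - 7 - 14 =c*(-t - 3) + 2*t^2 - t - 21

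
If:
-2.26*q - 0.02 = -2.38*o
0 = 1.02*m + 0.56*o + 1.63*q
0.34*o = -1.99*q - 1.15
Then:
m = 1.05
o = -0.46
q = -0.50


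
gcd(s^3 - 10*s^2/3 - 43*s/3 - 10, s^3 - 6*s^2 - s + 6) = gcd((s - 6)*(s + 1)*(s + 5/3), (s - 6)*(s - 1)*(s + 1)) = s^2 - 5*s - 6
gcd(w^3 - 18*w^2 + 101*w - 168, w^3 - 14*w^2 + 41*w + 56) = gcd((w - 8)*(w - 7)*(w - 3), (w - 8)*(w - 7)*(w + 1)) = w^2 - 15*w + 56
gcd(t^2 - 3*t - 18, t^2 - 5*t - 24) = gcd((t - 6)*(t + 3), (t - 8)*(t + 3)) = t + 3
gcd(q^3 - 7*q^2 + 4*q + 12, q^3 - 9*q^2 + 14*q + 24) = q^2 - 5*q - 6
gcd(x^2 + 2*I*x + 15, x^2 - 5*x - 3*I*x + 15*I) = x - 3*I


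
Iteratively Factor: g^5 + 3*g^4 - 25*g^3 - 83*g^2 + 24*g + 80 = (g - 5)*(g^4 + 8*g^3 + 15*g^2 - 8*g - 16) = (g - 5)*(g + 4)*(g^3 + 4*g^2 - g - 4) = (g - 5)*(g + 1)*(g + 4)*(g^2 + 3*g - 4) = (g - 5)*(g + 1)*(g + 4)^2*(g - 1)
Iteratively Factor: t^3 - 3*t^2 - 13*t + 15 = (t + 3)*(t^2 - 6*t + 5) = (t - 5)*(t + 3)*(t - 1)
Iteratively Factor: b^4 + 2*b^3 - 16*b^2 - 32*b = (b + 4)*(b^3 - 2*b^2 - 8*b) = (b - 4)*(b + 4)*(b^2 + 2*b) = b*(b - 4)*(b + 4)*(b + 2)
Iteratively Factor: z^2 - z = (z)*(z - 1)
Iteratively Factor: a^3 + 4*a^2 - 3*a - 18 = (a - 2)*(a^2 + 6*a + 9) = (a - 2)*(a + 3)*(a + 3)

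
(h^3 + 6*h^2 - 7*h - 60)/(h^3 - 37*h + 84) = (h^2 + 9*h + 20)/(h^2 + 3*h - 28)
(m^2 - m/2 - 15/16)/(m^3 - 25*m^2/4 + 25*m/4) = (m + 3/4)/(m*(m - 5))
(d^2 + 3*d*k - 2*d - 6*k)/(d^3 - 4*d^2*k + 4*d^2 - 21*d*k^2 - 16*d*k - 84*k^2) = (d - 2)/(d^2 - 7*d*k + 4*d - 28*k)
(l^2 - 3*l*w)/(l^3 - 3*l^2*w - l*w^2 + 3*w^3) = l/(l^2 - w^2)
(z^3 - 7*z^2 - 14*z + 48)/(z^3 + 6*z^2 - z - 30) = (z - 8)/(z + 5)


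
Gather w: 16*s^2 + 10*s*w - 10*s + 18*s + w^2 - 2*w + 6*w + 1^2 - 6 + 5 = 16*s^2 + 8*s + w^2 + w*(10*s + 4)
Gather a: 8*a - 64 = 8*a - 64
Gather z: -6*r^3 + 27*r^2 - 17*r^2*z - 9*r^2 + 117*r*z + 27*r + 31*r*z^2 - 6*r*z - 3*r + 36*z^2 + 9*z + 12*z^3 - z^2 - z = -6*r^3 + 18*r^2 + 24*r + 12*z^3 + z^2*(31*r + 35) + z*(-17*r^2 + 111*r + 8)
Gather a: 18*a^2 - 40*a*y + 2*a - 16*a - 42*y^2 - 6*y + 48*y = 18*a^2 + a*(-40*y - 14) - 42*y^2 + 42*y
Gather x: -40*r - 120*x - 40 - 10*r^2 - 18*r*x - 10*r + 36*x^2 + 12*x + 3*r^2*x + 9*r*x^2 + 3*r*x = -10*r^2 - 50*r + x^2*(9*r + 36) + x*(3*r^2 - 15*r - 108) - 40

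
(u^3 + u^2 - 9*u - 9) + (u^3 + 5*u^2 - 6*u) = 2*u^3 + 6*u^2 - 15*u - 9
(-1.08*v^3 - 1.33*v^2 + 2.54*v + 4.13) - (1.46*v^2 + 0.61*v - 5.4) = -1.08*v^3 - 2.79*v^2 + 1.93*v + 9.53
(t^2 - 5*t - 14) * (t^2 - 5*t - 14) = t^4 - 10*t^3 - 3*t^2 + 140*t + 196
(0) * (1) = 0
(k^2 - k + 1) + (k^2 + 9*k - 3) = 2*k^2 + 8*k - 2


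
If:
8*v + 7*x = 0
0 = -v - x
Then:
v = 0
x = 0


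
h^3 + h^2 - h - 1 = (h - 1)*(h + 1)^2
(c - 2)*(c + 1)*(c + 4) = c^3 + 3*c^2 - 6*c - 8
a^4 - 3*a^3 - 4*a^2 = a^2*(a - 4)*(a + 1)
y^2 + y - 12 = (y - 3)*(y + 4)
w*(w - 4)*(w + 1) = w^3 - 3*w^2 - 4*w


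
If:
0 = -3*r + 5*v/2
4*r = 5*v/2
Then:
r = 0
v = 0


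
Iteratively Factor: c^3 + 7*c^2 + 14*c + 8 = (c + 4)*(c^2 + 3*c + 2) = (c + 1)*(c + 4)*(c + 2)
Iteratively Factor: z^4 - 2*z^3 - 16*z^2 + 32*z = (z + 4)*(z^3 - 6*z^2 + 8*z) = (z - 4)*(z + 4)*(z^2 - 2*z) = z*(z - 4)*(z + 4)*(z - 2)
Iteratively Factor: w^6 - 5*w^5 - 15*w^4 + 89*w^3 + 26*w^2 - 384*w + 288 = (w - 1)*(w^5 - 4*w^4 - 19*w^3 + 70*w^2 + 96*w - 288) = (w - 1)*(w + 3)*(w^4 - 7*w^3 + 2*w^2 + 64*w - 96) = (w - 4)*(w - 1)*(w + 3)*(w^3 - 3*w^2 - 10*w + 24) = (w - 4)*(w - 2)*(w - 1)*(w + 3)*(w^2 - w - 12) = (w - 4)*(w - 2)*(w - 1)*(w + 3)^2*(w - 4)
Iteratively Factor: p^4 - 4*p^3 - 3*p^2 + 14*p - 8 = (p - 4)*(p^3 - 3*p + 2) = (p - 4)*(p + 2)*(p^2 - 2*p + 1) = (p - 4)*(p - 1)*(p + 2)*(p - 1)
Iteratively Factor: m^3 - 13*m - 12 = (m + 1)*(m^2 - m - 12) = (m - 4)*(m + 1)*(m + 3)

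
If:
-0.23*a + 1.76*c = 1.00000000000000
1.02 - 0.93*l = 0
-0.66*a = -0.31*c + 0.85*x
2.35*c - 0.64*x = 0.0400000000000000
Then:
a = -1.50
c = 0.37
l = 1.10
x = 1.30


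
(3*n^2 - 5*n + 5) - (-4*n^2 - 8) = 7*n^2 - 5*n + 13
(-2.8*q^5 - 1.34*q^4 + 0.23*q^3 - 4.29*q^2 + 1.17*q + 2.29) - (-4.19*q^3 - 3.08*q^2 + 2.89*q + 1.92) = -2.8*q^5 - 1.34*q^4 + 4.42*q^3 - 1.21*q^2 - 1.72*q + 0.37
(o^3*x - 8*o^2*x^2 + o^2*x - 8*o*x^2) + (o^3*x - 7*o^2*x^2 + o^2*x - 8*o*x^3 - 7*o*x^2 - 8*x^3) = 2*o^3*x - 15*o^2*x^2 + 2*o^2*x - 8*o*x^3 - 15*o*x^2 - 8*x^3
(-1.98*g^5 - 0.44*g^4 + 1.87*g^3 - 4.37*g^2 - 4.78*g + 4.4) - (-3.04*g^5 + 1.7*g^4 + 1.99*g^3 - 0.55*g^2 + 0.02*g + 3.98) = 1.06*g^5 - 2.14*g^4 - 0.12*g^3 - 3.82*g^2 - 4.8*g + 0.42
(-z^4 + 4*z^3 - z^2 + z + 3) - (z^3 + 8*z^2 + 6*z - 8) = -z^4 + 3*z^3 - 9*z^2 - 5*z + 11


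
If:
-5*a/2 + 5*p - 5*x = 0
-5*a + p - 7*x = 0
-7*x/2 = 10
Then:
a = 80/21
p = -20/21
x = -20/7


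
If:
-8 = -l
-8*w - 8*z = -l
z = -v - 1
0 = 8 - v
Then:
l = 8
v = 8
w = 10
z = -9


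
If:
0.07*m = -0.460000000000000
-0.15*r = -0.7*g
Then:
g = 0.214285714285714*r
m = -6.57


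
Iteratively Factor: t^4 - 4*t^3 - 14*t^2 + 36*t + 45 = (t - 5)*(t^3 + t^2 - 9*t - 9) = (t - 5)*(t + 3)*(t^2 - 2*t - 3) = (t - 5)*(t + 1)*(t + 3)*(t - 3)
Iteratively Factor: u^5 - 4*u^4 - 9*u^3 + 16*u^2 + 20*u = (u)*(u^4 - 4*u^3 - 9*u^2 + 16*u + 20) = u*(u - 2)*(u^3 - 2*u^2 - 13*u - 10) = u*(u - 2)*(u + 2)*(u^2 - 4*u - 5) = u*(u - 2)*(u + 1)*(u + 2)*(u - 5)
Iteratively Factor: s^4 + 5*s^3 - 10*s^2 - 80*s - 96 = (s + 3)*(s^3 + 2*s^2 - 16*s - 32) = (s + 3)*(s + 4)*(s^2 - 2*s - 8) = (s - 4)*(s + 3)*(s + 4)*(s + 2)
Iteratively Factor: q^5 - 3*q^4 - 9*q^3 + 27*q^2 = (q + 3)*(q^4 - 6*q^3 + 9*q^2) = (q - 3)*(q + 3)*(q^3 - 3*q^2) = q*(q - 3)*(q + 3)*(q^2 - 3*q) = q^2*(q - 3)*(q + 3)*(q - 3)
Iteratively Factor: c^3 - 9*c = (c + 3)*(c^2 - 3*c) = (c - 3)*(c + 3)*(c)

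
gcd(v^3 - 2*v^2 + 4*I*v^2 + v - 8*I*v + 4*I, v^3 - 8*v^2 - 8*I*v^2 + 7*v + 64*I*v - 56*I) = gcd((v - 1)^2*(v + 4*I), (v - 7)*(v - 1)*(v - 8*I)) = v - 1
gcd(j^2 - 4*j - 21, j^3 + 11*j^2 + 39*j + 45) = j + 3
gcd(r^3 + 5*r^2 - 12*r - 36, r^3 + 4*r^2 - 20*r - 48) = r^2 + 8*r + 12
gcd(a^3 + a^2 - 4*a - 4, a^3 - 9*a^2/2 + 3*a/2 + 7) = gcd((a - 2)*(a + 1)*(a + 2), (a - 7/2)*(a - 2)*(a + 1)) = a^2 - a - 2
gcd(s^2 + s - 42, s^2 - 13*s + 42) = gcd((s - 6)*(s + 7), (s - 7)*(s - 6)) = s - 6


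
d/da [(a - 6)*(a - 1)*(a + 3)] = 3*a^2 - 8*a - 15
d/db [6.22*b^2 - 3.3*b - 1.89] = 12.44*b - 3.3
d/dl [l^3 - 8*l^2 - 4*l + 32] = 3*l^2 - 16*l - 4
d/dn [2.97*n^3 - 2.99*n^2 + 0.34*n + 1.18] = 8.91*n^2 - 5.98*n + 0.34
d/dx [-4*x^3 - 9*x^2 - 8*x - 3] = -12*x^2 - 18*x - 8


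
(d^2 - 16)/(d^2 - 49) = (d^2 - 16)/(d^2 - 49)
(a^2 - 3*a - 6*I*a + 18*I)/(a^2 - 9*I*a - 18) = (a - 3)/(a - 3*I)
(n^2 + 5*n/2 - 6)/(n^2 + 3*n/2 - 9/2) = (n + 4)/(n + 3)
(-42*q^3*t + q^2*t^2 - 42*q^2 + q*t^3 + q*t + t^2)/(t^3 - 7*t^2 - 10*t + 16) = (-42*q^3*t + q^2*t^2 - 42*q^2 + q*t^3 + q*t + t^2)/(t^3 - 7*t^2 - 10*t + 16)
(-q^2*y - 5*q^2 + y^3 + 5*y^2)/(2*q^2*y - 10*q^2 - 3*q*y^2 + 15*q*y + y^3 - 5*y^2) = (q*y + 5*q + y^2 + 5*y)/(-2*q*y + 10*q + y^2 - 5*y)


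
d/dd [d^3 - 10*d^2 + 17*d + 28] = 3*d^2 - 20*d + 17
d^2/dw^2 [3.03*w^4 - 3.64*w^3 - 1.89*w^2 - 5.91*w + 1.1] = 36.36*w^2 - 21.84*w - 3.78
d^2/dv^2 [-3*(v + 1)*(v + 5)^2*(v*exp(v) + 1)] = -3*v^4*exp(v) - 57*v^3*exp(v) - 339*v^2*exp(v) - 693*v*exp(v) - 18*v - 360*exp(v) - 66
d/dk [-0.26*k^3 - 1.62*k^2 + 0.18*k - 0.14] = -0.78*k^2 - 3.24*k + 0.18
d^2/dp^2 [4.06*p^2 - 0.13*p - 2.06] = 8.12000000000000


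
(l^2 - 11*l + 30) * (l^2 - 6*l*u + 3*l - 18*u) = l^4 - 6*l^3*u - 8*l^3 + 48*l^2*u - 3*l^2 + 18*l*u + 90*l - 540*u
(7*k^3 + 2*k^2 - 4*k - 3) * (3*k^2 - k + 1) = 21*k^5 - k^4 - 7*k^3 - 3*k^2 - k - 3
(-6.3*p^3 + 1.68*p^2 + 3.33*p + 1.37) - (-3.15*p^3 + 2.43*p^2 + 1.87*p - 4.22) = -3.15*p^3 - 0.75*p^2 + 1.46*p + 5.59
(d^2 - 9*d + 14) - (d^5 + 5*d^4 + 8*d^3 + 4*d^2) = -d^5 - 5*d^4 - 8*d^3 - 3*d^2 - 9*d + 14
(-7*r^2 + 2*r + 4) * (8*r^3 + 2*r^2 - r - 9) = -56*r^5 + 2*r^4 + 43*r^3 + 69*r^2 - 22*r - 36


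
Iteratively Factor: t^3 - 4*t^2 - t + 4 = (t + 1)*(t^2 - 5*t + 4) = (t - 1)*(t + 1)*(t - 4)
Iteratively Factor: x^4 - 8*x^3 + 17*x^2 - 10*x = (x - 5)*(x^3 - 3*x^2 + 2*x) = (x - 5)*(x - 2)*(x^2 - x) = x*(x - 5)*(x - 2)*(x - 1)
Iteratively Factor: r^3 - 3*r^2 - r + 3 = (r + 1)*(r^2 - 4*r + 3) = (r - 1)*(r + 1)*(r - 3)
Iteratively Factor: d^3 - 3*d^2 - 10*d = (d + 2)*(d^2 - 5*d) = d*(d + 2)*(d - 5)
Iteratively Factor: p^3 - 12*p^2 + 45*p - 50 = (p - 5)*(p^2 - 7*p + 10) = (p - 5)^2*(p - 2)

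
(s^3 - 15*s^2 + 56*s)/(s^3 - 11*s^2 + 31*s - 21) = s*(s - 8)/(s^2 - 4*s + 3)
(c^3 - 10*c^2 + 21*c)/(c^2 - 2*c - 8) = c*(-c^2 + 10*c - 21)/(-c^2 + 2*c + 8)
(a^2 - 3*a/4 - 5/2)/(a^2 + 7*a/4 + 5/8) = 2*(a - 2)/(2*a + 1)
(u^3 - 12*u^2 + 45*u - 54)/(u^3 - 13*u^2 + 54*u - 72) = (u - 3)/(u - 4)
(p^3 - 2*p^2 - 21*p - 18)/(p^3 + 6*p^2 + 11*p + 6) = (p - 6)/(p + 2)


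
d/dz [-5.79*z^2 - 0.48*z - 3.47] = -11.58*z - 0.48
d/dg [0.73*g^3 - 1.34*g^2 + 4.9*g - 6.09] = 2.19*g^2 - 2.68*g + 4.9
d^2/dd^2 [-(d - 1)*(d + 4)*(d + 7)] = -6*d - 20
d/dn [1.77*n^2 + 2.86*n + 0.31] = 3.54*n + 2.86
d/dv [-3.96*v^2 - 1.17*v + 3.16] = -7.92*v - 1.17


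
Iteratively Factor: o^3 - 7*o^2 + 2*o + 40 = (o - 5)*(o^2 - 2*o - 8) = (o - 5)*(o + 2)*(o - 4)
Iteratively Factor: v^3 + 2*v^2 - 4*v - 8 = (v + 2)*(v^2 - 4) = (v - 2)*(v + 2)*(v + 2)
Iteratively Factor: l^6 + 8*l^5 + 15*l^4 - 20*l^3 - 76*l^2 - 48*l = (l + 3)*(l^5 + 5*l^4 - 20*l^2 - 16*l) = (l + 2)*(l + 3)*(l^4 + 3*l^3 - 6*l^2 - 8*l) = (l + 1)*(l + 2)*(l + 3)*(l^3 + 2*l^2 - 8*l) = (l - 2)*(l + 1)*(l + 2)*(l + 3)*(l^2 + 4*l) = (l - 2)*(l + 1)*(l + 2)*(l + 3)*(l + 4)*(l)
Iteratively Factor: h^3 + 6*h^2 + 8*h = (h + 2)*(h^2 + 4*h) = h*(h + 2)*(h + 4)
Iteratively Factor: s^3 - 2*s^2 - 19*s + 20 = (s + 4)*(s^2 - 6*s + 5) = (s - 5)*(s + 4)*(s - 1)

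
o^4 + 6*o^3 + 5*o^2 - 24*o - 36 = (o - 2)*(o + 2)*(o + 3)^2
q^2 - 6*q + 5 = (q - 5)*(q - 1)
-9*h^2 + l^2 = (-3*h + l)*(3*h + l)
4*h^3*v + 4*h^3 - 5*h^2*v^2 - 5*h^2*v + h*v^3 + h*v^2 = (-4*h + v)*(-h + v)*(h*v + h)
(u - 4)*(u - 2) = u^2 - 6*u + 8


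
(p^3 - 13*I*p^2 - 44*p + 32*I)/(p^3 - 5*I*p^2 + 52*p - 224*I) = (p - I)/(p + 7*I)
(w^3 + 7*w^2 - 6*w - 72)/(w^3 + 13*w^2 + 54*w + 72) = (w - 3)/(w + 3)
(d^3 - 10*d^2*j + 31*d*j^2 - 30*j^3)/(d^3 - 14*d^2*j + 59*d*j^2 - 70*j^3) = (d - 3*j)/(d - 7*j)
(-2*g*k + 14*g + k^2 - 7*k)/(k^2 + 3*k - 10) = (-2*g*k + 14*g + k^2 - 7*k)/(k^2 + 3*k - 10)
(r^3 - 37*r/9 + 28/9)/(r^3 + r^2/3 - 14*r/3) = (3*r^2 - 7*r + 4)/(3*r*(r - 2))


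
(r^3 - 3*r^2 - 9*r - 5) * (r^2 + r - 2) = r^5 - 2*r^4 - 14*r^3 - 8*r^2 + 13*r + 10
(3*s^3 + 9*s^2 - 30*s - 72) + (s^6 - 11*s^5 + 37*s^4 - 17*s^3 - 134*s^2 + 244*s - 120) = s^6 - 11*s^5 + 37*s^4 - 14*s^3 - 125*s^2 + 214*s - 192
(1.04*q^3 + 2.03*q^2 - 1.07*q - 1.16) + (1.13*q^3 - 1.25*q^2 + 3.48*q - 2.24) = 2.17*q^3 + 0.78*q^2 + 2.41*q - 3.4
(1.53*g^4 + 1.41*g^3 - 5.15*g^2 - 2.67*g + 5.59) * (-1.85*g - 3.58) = -2.8305*g^5 - 8.0859*g^4 + 4.4797*g^3 + 23.3765*g^2 - 0.7829*g - 20.0122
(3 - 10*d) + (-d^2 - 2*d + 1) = -d^2 - 12*d + 4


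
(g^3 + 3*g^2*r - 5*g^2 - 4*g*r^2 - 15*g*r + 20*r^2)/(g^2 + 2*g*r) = (g^3 + 3*g^2*r - 5*g^2 - 4*g*r^2 - 15*g*r + 20*r^2)/(g*(g + 2*r))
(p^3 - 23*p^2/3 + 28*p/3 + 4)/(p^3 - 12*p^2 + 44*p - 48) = (p + 1/3)/(p - 4)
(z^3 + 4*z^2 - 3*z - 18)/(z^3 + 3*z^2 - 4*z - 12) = (z + 3)/(z + 2)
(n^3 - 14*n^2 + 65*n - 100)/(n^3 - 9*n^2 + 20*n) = (n - 5)/n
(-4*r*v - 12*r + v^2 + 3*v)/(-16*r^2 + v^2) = (v + 3)/(4*r + v)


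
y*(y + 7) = y^2 + 7*y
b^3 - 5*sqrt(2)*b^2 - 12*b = b*(b - 6*sqrt(2))*(b + sqrt(2))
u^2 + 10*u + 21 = (u + 3)*(u + 7)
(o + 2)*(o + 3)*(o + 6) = o^3 + 11*o^2 + 36*o + 36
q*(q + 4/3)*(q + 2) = q^3 + 10*q^2/3 + 8*q/3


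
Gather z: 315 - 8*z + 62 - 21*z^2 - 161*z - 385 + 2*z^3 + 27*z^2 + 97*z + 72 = 2*z^3 + 6*z^2 - 72*z + 64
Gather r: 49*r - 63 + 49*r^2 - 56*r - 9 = 49*r^2 - 7*r - 72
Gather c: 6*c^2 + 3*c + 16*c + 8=6*c^2 + 19*c + 8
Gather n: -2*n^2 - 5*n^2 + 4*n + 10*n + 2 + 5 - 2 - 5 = -7*n^2 + 14*n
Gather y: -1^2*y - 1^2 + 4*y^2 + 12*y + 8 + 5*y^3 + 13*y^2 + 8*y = 5*y^3 + 17*y^2 + 19*y + 7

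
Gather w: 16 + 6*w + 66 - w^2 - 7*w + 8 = -w^2 - w + 90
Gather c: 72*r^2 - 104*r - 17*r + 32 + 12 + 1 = 72*r^2 - 121*r + 45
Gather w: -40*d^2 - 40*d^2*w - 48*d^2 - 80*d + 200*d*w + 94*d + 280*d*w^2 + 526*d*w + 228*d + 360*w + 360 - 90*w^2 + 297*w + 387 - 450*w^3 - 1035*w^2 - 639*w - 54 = -88*d^2 + 242*d - 450*w^3 + w^2*(280*d - 1125) + w*(-40*d^2 + 726*d + 18) + 693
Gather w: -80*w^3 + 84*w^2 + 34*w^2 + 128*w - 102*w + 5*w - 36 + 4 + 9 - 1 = -80*w^3 + 118*w^2 + 31*w - 24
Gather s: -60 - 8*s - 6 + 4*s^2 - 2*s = 4*s^2 - 10*s - 66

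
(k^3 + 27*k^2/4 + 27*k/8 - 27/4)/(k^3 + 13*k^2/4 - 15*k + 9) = (k + 3/2)/(k - 2)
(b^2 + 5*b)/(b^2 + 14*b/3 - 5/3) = 3*b/(3*b - 1)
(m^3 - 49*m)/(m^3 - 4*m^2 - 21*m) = (m + 7)/(m + 3)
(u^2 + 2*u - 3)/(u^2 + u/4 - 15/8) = 8*(u^2 + 2*u - 3)/(8*u^2 + 2*u - 15)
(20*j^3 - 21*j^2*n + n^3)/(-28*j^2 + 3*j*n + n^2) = (-5*j^2 + 4*j*n + n^2)/(7*j + n)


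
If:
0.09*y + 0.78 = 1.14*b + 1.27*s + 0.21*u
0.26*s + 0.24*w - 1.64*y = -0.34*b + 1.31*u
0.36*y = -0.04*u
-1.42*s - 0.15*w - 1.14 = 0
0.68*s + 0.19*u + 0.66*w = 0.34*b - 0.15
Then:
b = 1.64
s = -0.95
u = 0.58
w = 1.43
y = -0.06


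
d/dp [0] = 0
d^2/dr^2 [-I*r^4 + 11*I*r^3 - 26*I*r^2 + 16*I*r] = I*(-12*r^2 + 66*r - 52)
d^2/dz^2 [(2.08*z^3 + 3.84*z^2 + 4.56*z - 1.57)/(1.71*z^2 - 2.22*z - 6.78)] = (-7.105427357601e-15*z^5 + 3.5527136788005e-15*z^4 + 124.55496*z^3 + 427.420098*z^2 + 926.652204*z + 163.887012)/(5.000211*z^6 - 19.474506*z^5 - 34.193502*z^4 + 143.488368*z^3 + 135.574236*z^2 - 306.149544*z - 311.665752)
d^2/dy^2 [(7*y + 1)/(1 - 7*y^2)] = 14*(-28*y^2*(7*y + 1) + (21*y + 1)*(7*y^2 - 1))/(7*y^2 - 1)^3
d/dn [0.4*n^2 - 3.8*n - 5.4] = 0.8*n - 3.8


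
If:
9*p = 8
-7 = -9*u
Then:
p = 8/9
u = 7/9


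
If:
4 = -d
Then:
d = -4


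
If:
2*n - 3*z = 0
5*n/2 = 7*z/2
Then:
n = 0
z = 0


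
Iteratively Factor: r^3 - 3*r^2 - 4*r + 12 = (r - 3)*(r^2 - 4) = (r - 3)*(r - 2)*(r + 2)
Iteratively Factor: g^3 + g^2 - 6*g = (g)*(g^2 + g - 6) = g*(g + 3)*(g - 2)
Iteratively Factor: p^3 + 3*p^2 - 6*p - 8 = (p + 1)*(p^2 + 2*p - 8) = (p - 2)*(p + 1)*(p + 4)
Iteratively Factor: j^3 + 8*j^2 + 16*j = (j + 4)*(j^2 + 4*j) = j*(j + 4)*(j + 4)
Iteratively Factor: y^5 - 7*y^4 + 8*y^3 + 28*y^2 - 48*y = (y + 2)*(y^4 - 9*y^3 + 26*y^2 - 24*y) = (y - 4)*(y + 2)*(y^3 - 5*y^2 + 6*y) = y*(y - 4)*(y + 2)*(y^2 - 5*y + 6) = y*(y - 4)*(y - 3)*(y + 2)*(y - 2)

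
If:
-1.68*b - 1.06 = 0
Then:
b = -0.63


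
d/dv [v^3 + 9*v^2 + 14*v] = 3*v^2 + 18*v + 14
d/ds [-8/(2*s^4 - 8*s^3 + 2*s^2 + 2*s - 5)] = 16*(4*s^3 - 12*s^2 + 2*s + 1)/(2*s^4 - 8*s^3 + 2*s^2 + 2*s - 5)^2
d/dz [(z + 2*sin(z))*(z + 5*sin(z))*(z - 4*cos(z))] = (z + 2*sin(z))*(z + 5*sin(z))*(4*sin(z) + 1) + (z + 2*sin(z))*(z - 4*cos(z))*(5*cos(z) + 1) + (z + 5*sin(z))*(z - 4*cos(z))*(2*cos(z) + 1)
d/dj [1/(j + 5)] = -1/(j + 5)^2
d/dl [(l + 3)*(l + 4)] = 2*l + 7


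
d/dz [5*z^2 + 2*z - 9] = 10*z + 2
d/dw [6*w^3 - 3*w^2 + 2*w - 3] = 18*w^2 - 6*w + 2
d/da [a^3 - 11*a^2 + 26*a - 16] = 3*a^2 - 22*a + 26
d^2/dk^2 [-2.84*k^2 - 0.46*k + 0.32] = -5.68000000000000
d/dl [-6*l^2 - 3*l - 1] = -12*l - 3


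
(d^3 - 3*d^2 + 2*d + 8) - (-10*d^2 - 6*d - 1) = d^3 + 7*d^2 + 8*d + 9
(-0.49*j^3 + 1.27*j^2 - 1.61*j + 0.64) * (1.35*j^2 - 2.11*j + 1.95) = -0.6615*j^5 + 2.7484*j^4 - 5.8087*j^3 + 6.7376*j^2 - 4.4899*j + 1.248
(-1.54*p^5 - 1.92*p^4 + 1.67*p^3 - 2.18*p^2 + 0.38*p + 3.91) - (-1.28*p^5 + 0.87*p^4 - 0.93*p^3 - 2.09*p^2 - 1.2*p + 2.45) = -0.26*p^5 - 2.79*p^4 + 2.6*p^3 - 0.0900000000000003*p^2 + 1.58*p + 1.46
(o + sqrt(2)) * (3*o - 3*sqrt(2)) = 3*o^2 - 6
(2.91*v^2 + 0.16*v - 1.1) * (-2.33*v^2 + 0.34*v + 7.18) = -6.7803*v^4 + 0.6166*v^3 + 23.5112*v^2 + 0.7748*v - 7.898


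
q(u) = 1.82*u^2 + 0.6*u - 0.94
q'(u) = 3.64*u + 0.6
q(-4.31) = 30.28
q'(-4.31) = -15.09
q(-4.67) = 35.95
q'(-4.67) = -16.40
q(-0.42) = -0.87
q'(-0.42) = -0.93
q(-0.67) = -0.53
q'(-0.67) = -1.84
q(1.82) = 6.18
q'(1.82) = 7.22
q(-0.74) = -0.39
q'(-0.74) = -2.09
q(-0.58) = -0.68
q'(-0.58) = -1.51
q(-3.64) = 20.99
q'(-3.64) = -12.65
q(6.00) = 68.18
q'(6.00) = 22.44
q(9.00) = 151.88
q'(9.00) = 33.36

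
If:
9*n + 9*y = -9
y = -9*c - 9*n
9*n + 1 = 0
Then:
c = 17/81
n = -1/9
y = -8/9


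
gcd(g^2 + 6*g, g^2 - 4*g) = g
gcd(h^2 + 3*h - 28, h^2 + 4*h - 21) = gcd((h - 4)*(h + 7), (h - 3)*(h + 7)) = h + 7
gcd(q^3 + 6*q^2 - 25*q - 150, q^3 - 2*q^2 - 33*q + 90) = q^2 + q - 30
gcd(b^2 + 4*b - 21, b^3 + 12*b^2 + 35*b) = b + 7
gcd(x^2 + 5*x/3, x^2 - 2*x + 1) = 1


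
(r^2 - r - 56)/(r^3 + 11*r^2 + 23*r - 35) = (r - 8)/(r^2 + 4*r - 5)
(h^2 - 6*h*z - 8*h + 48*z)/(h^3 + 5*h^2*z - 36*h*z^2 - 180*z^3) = (h - 8)/(h^2 + 11*h*z + 30*z^2)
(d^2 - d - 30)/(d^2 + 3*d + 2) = (d^2 - d - 30)/(d^2 + 3*d + 2)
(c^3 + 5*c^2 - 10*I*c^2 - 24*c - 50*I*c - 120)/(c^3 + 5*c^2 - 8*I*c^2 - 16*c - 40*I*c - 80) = (c - 6*I)/(c - 4*I)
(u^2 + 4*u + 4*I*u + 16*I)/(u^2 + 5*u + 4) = (u + 4*I)/(u + 1)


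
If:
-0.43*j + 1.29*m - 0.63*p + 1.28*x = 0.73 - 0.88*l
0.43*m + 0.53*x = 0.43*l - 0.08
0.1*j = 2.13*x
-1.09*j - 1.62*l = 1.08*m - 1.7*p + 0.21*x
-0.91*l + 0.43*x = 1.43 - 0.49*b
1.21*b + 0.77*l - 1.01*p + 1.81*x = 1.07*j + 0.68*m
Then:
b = 9.41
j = 3.97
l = 3.58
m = 3.17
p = 7.99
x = 0.19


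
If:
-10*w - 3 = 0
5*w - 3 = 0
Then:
No Solution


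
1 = 1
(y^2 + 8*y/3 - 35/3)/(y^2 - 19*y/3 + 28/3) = (y + 5)/(y - 4)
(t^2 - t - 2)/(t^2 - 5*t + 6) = (t + 1)/(t - 3)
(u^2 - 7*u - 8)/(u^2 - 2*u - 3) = (u - 8)/(u - 3)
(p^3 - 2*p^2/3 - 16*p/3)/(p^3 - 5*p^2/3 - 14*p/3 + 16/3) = p/(p - 1)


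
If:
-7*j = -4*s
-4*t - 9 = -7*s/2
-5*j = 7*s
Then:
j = 0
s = 0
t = -9/4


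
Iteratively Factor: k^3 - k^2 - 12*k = (k - 4)*(k^2 + 3*k) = k*(k - 4)*(k + 3)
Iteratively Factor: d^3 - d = (d + 1)*(d^2 - d) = (d - 1)*(d + 1)*(d)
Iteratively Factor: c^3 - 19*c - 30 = (c + 2)*(c^2 - 2*c - 15) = (c + 2)*(c + 3)*(c - 5)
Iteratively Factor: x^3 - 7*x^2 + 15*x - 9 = (x - 3)*(x^2 - 4*x + 3) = (x - 3)*(x - 1)*(x - 3)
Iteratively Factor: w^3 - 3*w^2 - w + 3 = (w - 1)*(w^2 - 2*w - 3) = (w - 1)*(w + 1)*(w - 3)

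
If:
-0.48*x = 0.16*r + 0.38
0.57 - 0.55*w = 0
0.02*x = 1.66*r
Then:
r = -0.01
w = 1.04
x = -0.79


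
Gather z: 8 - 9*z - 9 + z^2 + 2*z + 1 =z^2 - 7*z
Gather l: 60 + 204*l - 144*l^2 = -144*l^2 + 204*l + 60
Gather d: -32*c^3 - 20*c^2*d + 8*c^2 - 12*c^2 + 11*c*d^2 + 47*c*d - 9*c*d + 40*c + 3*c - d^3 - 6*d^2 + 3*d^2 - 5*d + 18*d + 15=-32*c^3 - 4*c^2 + 43*c - d^3 + d^2*(11*c - 3) + d*(-20*c^2 + 38*c + 13) + 15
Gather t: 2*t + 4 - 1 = 2*t + 3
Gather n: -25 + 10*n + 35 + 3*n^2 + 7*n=3*n^2 + 17*n + 10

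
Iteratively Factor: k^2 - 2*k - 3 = (k + 1)*(k - 3)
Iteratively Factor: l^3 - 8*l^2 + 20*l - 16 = (l - 2)*(l^2 - 6*l + 8) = (l - 4)*(l - 2)*(l - 2)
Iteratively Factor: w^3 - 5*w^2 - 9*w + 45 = (w - 3)*(w^2 - 2*w - 15) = (w - 5)*(w - 3)*(w + 3)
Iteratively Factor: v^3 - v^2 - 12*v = (v + 3)*(v^2 - 4*v) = (v - 4)*(v + 3)*(v)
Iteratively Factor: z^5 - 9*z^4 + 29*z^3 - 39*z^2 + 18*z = (z - 3)*(z^4 - 6*z^3 + 11*z^2 - 6*z) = z*(z - 3)*(z^3 - 6*z^2 + 11*z - 6) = z*(z - 3)^2*(z^2 - 3*z + 2) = z*(z - 3)^2*(z - 1)*(z - 2)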